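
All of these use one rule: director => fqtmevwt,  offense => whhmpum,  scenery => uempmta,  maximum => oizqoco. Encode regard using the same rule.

tmiitf

The shift depends on letter class: consonant d→f is +2, but vowel i→q is +8. Two shifts are in play — +8 for a/e/i/o/u, +2 for every other letter.
Applying it to regard: r(cons)+2=t, e(vowel)+8=m, g(cons)+2=i, a(vowel)+8=i, r(cons)+2=t, d(cons)+2=f.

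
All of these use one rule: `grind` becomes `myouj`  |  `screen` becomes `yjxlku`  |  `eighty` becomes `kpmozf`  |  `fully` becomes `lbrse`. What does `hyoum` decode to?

Shifts by position in grind: pos 0: g→m (+6), pos 1: r→y (+7), pos 2: i→o (+6), pos 3: n→u (+7) — repeating every 2. The shifts repeat in a cycle of length 2: positions 0,1,… shift by +6, +7, then the pattern repeats.
Reversing it on hyoum: h−6=b, y−7=r, o−6=i, u−7=n, m−6=g.

bring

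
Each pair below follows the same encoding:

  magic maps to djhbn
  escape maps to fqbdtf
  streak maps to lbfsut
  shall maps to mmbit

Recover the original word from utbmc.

The output letters match the input read backwards, each shifted +1: magic reversed is cigam. Read the word backwards and shift each letter +1.
Undoing it on utbmc: shift back: u−1=t, t−1=s, b−1=a, m−1=l, c−1=b → tsalb; then reverse → blast.

blast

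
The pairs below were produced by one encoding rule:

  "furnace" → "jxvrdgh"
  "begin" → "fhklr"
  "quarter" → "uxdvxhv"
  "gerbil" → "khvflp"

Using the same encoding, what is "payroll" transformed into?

tdcvrpp

Vowels shift forward by 3 and consonants shift forward by 4.
For payroll: p(cons)+4=t, a(vowel)+3=d, y(cons)+4=c, r(cons)+4=v, o(vowel)+3=r, l(cons)+4=p, l(cons)+4=p.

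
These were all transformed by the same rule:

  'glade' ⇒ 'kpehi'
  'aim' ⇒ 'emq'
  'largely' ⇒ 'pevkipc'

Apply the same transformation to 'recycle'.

vigcgpi

Compare letters: g→k is +4, l→p is +4, a→e is +4 — a constant shift. Every letter moves 4 places later in the alphabet, wrapping around z→a.
Applying it to recycle: r+4=v, e+4=i, c+4=g, y+4=c, c+4=g, l+4=p, e+4=i.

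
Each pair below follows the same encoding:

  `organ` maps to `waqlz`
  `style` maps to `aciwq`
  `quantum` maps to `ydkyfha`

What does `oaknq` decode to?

grace

In organ: o→w is +8, r→a is +9, g→q is +10, a→l is +11 — the shift increases by 1 each position. Each letter shifts forward by (position + 8), i.e. 8, 9, 10, … — the shift grows by one for each successive letter.
Reversing it on oaknq: o−8=g, a−9=r, k−10=a, n−11=c, q−12=e.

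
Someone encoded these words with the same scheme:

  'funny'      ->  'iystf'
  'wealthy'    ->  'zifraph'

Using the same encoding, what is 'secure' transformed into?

vihaym

Each letter shifts forward by (position + 3), i.e. 3, 4, 5, … — the shift grows by one for each successive letter.
For secure: s+3=v, e+4=i, c+5=h, u+6=a, r+7=y, e+8=m.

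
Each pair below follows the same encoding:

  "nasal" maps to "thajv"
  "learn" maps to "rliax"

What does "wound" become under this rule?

cvcwn

In nasal: n→t is +6, a→h is +7, s→a is +8, a→j is +9 — the shift increases by 1 each position. The shift increases by 1 at each position, starting from +6: 6, 7, 8, ….
On wound: w+6=c, o+7=v, u+8=c, n+9=w, d+10=n.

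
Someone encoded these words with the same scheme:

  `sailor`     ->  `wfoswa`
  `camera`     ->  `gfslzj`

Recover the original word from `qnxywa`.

mirror

In sailor: s→w is +4, a→f is +5, i→o is +6, l→s is +7 — the shift increases by 1 each position. Letter i (0-indexed) is shifted by i+4, so successive shifts are 4, 5, 6, ….
Decoding qnxywa: q−4=m, n−5=i, x−6=r, y−7=r, w−8=o, a−9=r.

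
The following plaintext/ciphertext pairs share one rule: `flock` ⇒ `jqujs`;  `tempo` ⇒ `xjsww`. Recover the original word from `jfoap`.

faith

The shift increases by 1 at each position, starting from +4: 4, 5, 6, ….
Undoing it on jfoap: j−4=f, f−5=a, o−6=i, a−7=t, p−8=h.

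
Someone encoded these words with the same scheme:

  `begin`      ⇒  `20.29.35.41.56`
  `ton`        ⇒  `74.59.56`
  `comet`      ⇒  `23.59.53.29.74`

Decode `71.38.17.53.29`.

shame

b(#2)→20 and e(#5)→29: differences scale by 3, so n = 3·pos + 14. The formula is n = 3×(alphabet index, a=1) + 14.
Decoding 71.38.17.53.29: 71→(71−14)÷3=19=s, 38→(38−14)÷3=8=h, 17→(17−14)÷3=1=a, 53→(53−14)÷3=13=m, 29→(29−14)÷3=5=e.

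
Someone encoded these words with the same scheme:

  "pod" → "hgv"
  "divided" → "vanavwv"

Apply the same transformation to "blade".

tdsvw

Compare letters: p→h is +18, o→g is +18, d→v is +18 — a constant shift. Each letter is shifted forward by 18 in the alphabet (a Caesar shift of +18).
For blade: b+18=t, l+18=d, a+18=s, d+18=v, e+18=w.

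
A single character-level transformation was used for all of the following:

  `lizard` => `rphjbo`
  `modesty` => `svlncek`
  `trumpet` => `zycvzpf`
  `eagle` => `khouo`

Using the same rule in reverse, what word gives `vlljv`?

Letter i (0-indexed) is shifted by i+6, so successive shifts are 6, 7, 8, ….
Undoing it on vlljv: v−6=p, l−7=e, l−8=d, j−9=a, v−10=l.

pedal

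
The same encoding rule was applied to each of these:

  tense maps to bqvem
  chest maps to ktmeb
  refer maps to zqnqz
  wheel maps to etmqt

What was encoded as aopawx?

Shifts by position in tense: pos 0: t→b (+8), pos 1: e→q (+12), pos 2: n→v (+8), pos 3: s→e (+12) — repeating every 2. A repeating key of period 2 is used — shifts +8, +12 over and over.
Decoding aopawx: a−8=s, o−12=c, p−8=h, a−12=o, w−8=o, x−12=l.

school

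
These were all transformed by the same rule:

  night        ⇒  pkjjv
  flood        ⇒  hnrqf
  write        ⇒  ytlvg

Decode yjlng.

Shifts by position in night: pos 0: n→p (+2), pos 1: i→k (+2), pos 2: g→j (+3), pos 3: h→j (+2), pos 4: t→v (+2) — repeating every 3. A repeating key of period 3 is used — shifts +2, +2, +3 over and over.
Reversing it on yjlng: y−2=w, j−2=h, l−3=i, n−2=l, g−2=e.

while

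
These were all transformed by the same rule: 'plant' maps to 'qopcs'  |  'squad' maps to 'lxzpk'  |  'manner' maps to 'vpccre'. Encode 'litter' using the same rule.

otssre

p(15)→q(16) and l(11)→o(14) fit y≡7x+15 (mod 26); the inverse of 7 mod 26 is 15. Each letter's alphabet position (a=0..z=25) is mapped through 7·x+15 mod 26 — an affine cipher.
On litter: l(11)→7·11+15≡14=o; i(8)→7·8+15≡19=t; t(19)→7·19+15≡18=s; t(19)→7·19+15≡18=s; e(4)→7·4+15≡17=r; r(17)→7·17+15≡4=e (all mod 26).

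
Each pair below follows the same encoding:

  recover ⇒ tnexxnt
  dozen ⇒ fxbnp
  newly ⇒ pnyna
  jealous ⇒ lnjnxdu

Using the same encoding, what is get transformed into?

The shift depends on letter class: consonant r→t is +2, but vowel e→n is +9. Two shifts are in play — +9 for a/e/i/o/u, +2 for every other letter.
For get: g(cons)+2=i, e(vowel)+9=n, t(cons)+2=v.

inv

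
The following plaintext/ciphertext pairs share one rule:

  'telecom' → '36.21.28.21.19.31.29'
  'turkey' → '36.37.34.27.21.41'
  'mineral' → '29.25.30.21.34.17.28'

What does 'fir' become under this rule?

t is letter #20 and maps to 36: an offset of 16. Letters become their 1-based position plus 16 (so a→17, b→18, …).
On fir: f=6→22, i=9→25, r=18→34.

22.25.34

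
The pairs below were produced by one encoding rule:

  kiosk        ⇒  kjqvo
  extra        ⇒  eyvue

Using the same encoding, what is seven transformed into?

sfxhr

Each letter shifts forward by its position index (0, 1, 2, …) — the shift grows by one for each successive letter.
Applying it to seven: s+0=s, e+1=f, v+2=x, e+3=h, n+4=r.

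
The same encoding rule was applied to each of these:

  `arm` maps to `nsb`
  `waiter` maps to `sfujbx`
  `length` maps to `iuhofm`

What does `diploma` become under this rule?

The output letters match the input read backwards, each shifted +1: arm reversed is mra. The word is reversed, then every letter is shifted forward by 1.
Applying it to diploma: reverse → amolpid; then shift: a+1=b, m+1=n, o+1=p, l+1=m, p+1=q, i+1=j, d+1=e.

bnpmqje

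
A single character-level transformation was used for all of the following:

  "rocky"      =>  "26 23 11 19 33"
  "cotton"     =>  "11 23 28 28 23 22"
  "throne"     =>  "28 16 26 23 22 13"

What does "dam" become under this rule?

12 9 21

The number is (letter's place in the alphabet, a=1) + 8.
On dam: d=4→12, a=1→9, m=13→21.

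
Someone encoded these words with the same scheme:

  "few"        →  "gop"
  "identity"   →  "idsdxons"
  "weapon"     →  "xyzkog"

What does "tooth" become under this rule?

Two steps: reverse the string, then apply a Caesar shift of +10.
On tooth: reverse → htoot; then shift: h+10=r, t+10=d, o+10=y, o+10=y, t+10=d.

rdyyd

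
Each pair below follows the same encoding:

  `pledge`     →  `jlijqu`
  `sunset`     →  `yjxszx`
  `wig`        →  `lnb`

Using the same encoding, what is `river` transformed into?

wjanw

The output letters match the input read backwards, each shifted +5: pledge reversed is egdelp. Two steps: reverse the string, then apply a Caesar shift of +5.
For river: reverse → revir; then shift: r+5=w, e+5=j, v+5=a, i+5=n, r+5=w.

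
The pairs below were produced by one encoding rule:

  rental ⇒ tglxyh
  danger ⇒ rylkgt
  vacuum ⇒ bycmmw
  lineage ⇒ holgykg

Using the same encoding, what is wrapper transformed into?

Treating letters as 0–25, the rule is x ↦ 15x + 24 (mod 26).
On wrapper: w(22)→15·22+24≡16=q; r(17)→15·17+24≡19=t; a(0)→15·0+24≡24=y; p(15)→15·15+24≡15=p; p(15)→15·15+24≡15=p; e(4)→15·4+24≡6=g; r(17)→15·17+24≡19=t (all mod 26).

qtyppgt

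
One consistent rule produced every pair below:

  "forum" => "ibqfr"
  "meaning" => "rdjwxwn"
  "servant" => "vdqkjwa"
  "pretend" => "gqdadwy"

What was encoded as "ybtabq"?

doctor

f(5)→i(8) and o(14)→b(1) fit y≡5x+9 (mod 26); the inverse of 5 mod 26 is 21. This is an affine cipher: with a=0,…,z=25, each position x becomes (5x+9) mod 26.
Undoing it on ybtabq: y(24)→21·(24−9)≡3=d; b(1)→21·(1−9)≡14=o; t(19)→21·(19−9)≡2=c; a(0)→21·(0−9)≡19=t; b(1)→21·(1−9)≡14=o; q(16)→21·(16−9)≡17=r (all mod 26).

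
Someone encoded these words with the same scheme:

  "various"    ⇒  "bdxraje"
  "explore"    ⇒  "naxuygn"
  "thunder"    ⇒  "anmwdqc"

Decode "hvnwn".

The output letters match the input read backwards, each shifted +9: various reversed is suoirav. Read the word backwards and shift each letter +9.
Undoing it on hvnwn: shift back: h−9=y, v−9=m, n−9=e, w−9=n, n−9=e → ymene; then reverse → enemy.

enemy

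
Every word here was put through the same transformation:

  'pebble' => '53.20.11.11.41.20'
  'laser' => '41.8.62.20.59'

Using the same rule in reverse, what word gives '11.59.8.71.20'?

brave

p(#16)→53 and e(#5)→20: differences scale by 3, so n = 3·pos + 5. Each letter becomes 3×(its alphabet position, a=1..z=26) + 5.
Reversing it on 11.59.8.71.20: 11→(11−5)÷3=2=b, 59→(59−5)÷3=18=r, 8→(8−5)÷3=1=a, 71→(71−5)÷3=22=v, 20→(20−5)÷3=5=e.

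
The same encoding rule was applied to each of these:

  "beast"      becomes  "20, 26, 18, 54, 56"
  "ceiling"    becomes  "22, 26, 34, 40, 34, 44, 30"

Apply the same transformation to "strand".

54, 56, 52, 18, 44, 24

With a=1..z=26, the number is 2·pos + 16.
On strand: s=19→54, t=20→56, r=18→52, a=1→18, n=14→44, d=4→24.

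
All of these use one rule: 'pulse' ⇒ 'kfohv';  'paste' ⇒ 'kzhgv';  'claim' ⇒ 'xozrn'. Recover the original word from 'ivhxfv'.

rescue

Each pair mirrors across the alphabet (p↔k, u↔f, l↔o): positions sum to 25. Letters are reflected about the middle of the alphabet (position → 25−position): Atbash.
Undoing it on ivhxfv: i↔r, v↔e, h↔s, x↔c, f↔u, v↔e.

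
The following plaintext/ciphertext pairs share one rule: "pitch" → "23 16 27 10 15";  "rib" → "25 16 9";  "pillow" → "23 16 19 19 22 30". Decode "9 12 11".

Letters become their 1-based position plus 7 (so a→8, b→9, …).
Reversing it on 9 12 11: 9→(9−7)÷1=2=b, 12→(12−7)÷1=5=e, 11→(11−7)÷1=4=d.

bed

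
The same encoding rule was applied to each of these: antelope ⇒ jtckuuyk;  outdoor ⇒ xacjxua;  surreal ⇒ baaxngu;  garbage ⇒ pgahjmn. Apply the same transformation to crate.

A repeating key of period 2 is used — shifts +9, +6 over and over.
On crate: c+9=l, r+6=x, a+9=j, t+6=z, e+9=n.

lxjzn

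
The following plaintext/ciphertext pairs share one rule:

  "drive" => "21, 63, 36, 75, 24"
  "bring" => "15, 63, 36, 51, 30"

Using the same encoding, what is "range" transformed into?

Each letter becomes 3×(its alphabet position, a=1..z=26) + 9.
On range: r=18→63, a=1→12, n=14→51, g=7→30, e=5→24.

63, 12, 51, 30, 24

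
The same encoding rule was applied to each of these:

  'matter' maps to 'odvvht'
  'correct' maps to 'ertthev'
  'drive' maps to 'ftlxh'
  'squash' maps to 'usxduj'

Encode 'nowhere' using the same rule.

The shift depends on letter class: consonant m→o is +2, but vowel a→d is +3. Two shifts are in play — +3 for a/e/i/o/u, +2 for every other letter.
For nowhere: n(cons)+2=p, o(vowel)+3=r, w(cons)+2=y, h(cons)+2=j, e(vowel)+3=h, r(cons)+2=t, e(vowel)+3=h.

pryjhth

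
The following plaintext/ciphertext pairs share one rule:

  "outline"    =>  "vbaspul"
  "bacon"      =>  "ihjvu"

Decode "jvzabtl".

Compare letters: o→v is +7, u→b is +7, t→a is +7 — a constant shift. Every letter moves 7 places later in the alphabet, wrapping around z→a.
Undoing it on jvzabtl: j−7=c, v−7=o, z−7=s, a−7=t, b−7=u, t−7=m, l−7=e.

costume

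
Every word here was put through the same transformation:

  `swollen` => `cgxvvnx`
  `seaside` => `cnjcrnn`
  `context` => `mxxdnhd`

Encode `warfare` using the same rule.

gjbpjbn

The shift depends on letter class: consonant s→c is +10, but vowel o→x is +9. The rule splits by letter class: vowels +9, consonants +10.
On warfare: w(cons)+10=g, a(vowel)+9=j, r(cons)+10=b, f(cons)+10=p, a(vowel)+9=j, r(cons)+10=b, e(vowel)+9=n.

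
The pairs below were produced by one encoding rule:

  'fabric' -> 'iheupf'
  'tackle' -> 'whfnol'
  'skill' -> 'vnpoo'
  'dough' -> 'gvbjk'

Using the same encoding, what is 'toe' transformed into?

The shift depends on letter class: consonant f→i is +3, but vowel a→h is +7. Vowels shift forward by 7 and consonants shift forward by 3.
For toe: t(cons)+3=w, o(vowel)+7=v, e(vowel)+7=l.

wvl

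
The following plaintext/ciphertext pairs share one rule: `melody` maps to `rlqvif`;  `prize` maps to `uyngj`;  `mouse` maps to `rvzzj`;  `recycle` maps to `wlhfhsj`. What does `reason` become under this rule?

The shifts repeat in a cycle of length 2: positions 0,1,… shift by +5, +7, then the pattern repeats.
On reason: r+5=w, e+7=l, a+5=f, s+7=z, o+5=t, n+7=u.

wlfztu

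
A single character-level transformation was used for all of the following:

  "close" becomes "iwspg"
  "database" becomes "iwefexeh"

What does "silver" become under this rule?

The output letters match the input read backwards, each shifted +4: close reversed is esolc. Two steps: reverse the string, then apply a Caesar shift of +4.
On silver: reverse → revlis; then shift: r+4=v, e+4=i, v+4=z, l+4=p, i+4=m, s+4=w.

vizpmw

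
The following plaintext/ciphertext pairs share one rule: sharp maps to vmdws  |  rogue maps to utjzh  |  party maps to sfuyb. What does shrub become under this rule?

Shifts by position in sharp: pos 0: s→v (+3), pos 1: h→m (+5), pos 2: a→d (+3), pos 3: r→w (+5) — repeating every 2. It's a Vigenère-style cipher with numeric key [3,5]: position i shifts by key[i mod 2].
On shrub: s+3=v, h+5=m, r+3=u, u+5=z, b+3=e.

vmuze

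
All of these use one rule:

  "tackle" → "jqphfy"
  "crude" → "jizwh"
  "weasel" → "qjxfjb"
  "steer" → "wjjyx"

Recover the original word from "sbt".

own

The output letters match the input read backwards, each shifted +5: tackle reversed is elkcat. The word is reversed, then every letter is shifted forward by 5.
Undoing it on sbt: shift back: s−5=n, b−5=w, t−5=o → nwo; then reverse → own.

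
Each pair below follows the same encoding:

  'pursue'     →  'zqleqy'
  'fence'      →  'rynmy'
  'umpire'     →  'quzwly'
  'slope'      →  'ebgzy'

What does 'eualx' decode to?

smart

p(15)→z(25) and u(20)→q(16) fit y≡19x+0 (mod 26); the inverse of 19 mod 26 is 11. Treating letters as 0–25, the rule is x ↦ 19x + 0 (mod 26).
Undoing it on eualx: e(4)→11·(4−0)≡18=s; u(20)→11·(20−0)≡12=m; a(0)→11·(0−0)≡0=a; l(11)→11·(11−0)≡17=r; x(23)→11·(23−0)≡19=t (all mod 26).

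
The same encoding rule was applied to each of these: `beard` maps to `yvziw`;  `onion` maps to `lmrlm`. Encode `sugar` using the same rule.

hftzi

Letters are reflected about the middle of the alphabet (position → 25−position): Atbash.
For sugar: s↔h, u↔f, g↔t, a↔z, r↔i.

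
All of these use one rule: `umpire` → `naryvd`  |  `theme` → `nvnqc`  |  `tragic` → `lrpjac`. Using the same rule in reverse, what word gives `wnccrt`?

Read the word backwards and shift each letter +9.
Undoing it on wnccrt: shift back: w−9=n, n−9=e, c−9=t, c−9=t, r−9=i, t−9=k → nettik; then reverse → kitten.

kitten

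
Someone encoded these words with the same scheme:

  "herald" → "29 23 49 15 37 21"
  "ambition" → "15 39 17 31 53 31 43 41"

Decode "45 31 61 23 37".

pixel

h(#8)→29 and e(#5)→23: differences scale by 2, so n = 2·pos + 13. With a=1..z=26, the number is 2·pos + 13.
Undoing it on 45 31 61 23 37: 45→(45−13)÷2=16=p, 31→(31−13)÷2=9=i, 61→(61−13)÷2=24=x, 23→(23−13)÷2=5=e, 37→(37−13)÷2=12=l.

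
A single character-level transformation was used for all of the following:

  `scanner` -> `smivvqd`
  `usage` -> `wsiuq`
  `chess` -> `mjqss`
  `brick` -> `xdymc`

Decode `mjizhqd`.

s(18)→s(18) and c(2)→m(12) fit y≡15x+8 (mod 26); the inverse of 15 mod 26 is 7. Each letter's alphabet position (a=0..z=25) is mapped through 15·x+8 mod 26 — an affine cipher.
Reversing it on mjizhqd: m(12)→7·(12−8)≡2=c; j(9)→7·(9−8)≡7=h; i(8)→7·(8−8)≡0=a; z(25)→7·(25−8)≡15=p; h(7)→7·(7−8)≡19=t; q(16)→7·(16−8)≡4=e; d(3)→7·(3−8)≡17=r (all mod 26).

chapter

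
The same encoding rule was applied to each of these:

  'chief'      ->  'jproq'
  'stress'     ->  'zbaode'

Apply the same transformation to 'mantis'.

In chief: c→j is +7, h→p is +8, i→r is +9, e→o is +10 — the shift increases by 1 each position. The shift increases by 1 at each position, starting from +7: 7, 8, 9, ….
Applying it to mantis: m+7=t, a+8=i, n+9=w, t+10=d, i+11=t, s+12=e.

tiwdte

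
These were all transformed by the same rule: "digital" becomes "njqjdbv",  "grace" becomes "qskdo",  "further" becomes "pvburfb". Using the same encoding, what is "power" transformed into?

It's a Vigenère-style cipher with numeric key [10,1]: position i shifts by key[i mod 2].
For power: p+10=z, o+1=p, w+10=g, e+1=f, r+10=b.

zpgfb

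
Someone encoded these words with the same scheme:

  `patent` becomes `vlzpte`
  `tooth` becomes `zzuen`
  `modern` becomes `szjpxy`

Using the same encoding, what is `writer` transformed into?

ccoekc

It's a Vigenère-style cipher with numeric key [6,11]: position i shifts by key[i mod 2].
On writer: w+6=c, r+11=c, i+6=o, t+11=e, e+6=k, r+11=c.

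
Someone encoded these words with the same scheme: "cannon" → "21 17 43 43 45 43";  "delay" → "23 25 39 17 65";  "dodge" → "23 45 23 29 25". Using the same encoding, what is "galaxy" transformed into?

c(#3)→21 and a(#1)→17: differences scale by 2, so n = 2·pos + 15. With a=1..z=26, the number is 2·pos + 15.
For galaxy: g=7→29, a=1→17, l=12→39, a=1→17, x=24→63, y=25→65.

29 17 39 17 63 65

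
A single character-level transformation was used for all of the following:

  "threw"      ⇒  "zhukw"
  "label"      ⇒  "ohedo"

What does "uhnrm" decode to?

The output letters match the input read backwards, each shifted +3: threw reversed is werht. The word is reversed, then every letter is shifted forward by 3.
Reversing it on uhnrm: shift back: u−3=r, h−3=e, n−3=k, r−3=o, m−3=j → rekoj; then reverse → joker.

joker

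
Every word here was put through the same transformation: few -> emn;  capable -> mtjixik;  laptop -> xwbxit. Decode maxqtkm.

The output letters match the input read backwards, each shifted +8: few reversed is wef. The word is reversed, then every letter is shifted forward by 8.
Decoding maxqtkm: shift back: m−8=e, a−8=s, x−8=p, q−8=i, t−8=l, k−8=c, m−8=e → espilce; then reverse → eclipse.

eclipse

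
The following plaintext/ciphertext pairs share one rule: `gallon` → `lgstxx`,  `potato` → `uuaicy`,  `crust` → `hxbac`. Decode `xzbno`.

Letter i (0-indexed) is shifted by i+5, so successive shifts are 5, 6, 7, ….
Undoing it on xzbno: x−5=s, z−6=t, b−7=u, n−8=f, o−9=f.

stuff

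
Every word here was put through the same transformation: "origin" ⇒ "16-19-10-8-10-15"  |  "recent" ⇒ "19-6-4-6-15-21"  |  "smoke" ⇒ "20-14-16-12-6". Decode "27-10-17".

zip

o is letter #15 and maps to 16: an offset of 1. The number is (letter's place in the alphabet, a=1) + 1.
Undoing it on 27-10-17: 27→(27−1)÷1=26=z, 10→(10−1)÷1=9=i, 17→(17−1)÷1=16=p.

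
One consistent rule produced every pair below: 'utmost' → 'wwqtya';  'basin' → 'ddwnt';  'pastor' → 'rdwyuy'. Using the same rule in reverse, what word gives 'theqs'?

Letter i (0-indexed) is shifted by i+2, so successive shifts are 2, 3, 4, ….
Undoing it on theqs: t−2=r, h−3=e, e−4=a, q−5=l, s−6=m.

realm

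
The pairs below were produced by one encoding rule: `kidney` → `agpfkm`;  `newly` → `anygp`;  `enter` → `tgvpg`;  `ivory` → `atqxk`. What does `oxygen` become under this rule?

pgiazq

The output letters match the input read backwards, each shifted +2: kidney reversed is yendik. Read the word backwards and shift each letter +2.
On oxygen: reverse → negyxo; then shift: n+2=p, e+2=g, g+2=i, y+2=a, x+2=z, o+2=q.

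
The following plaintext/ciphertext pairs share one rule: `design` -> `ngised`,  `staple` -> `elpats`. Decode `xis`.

It's just the letters in reverse order.
Reversing it on xis: then reverse → six.

six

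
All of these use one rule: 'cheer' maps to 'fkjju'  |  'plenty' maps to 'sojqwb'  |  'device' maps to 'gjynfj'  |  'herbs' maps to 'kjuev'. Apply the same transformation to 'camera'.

Vowels shift forward by 5 and consonants shift forward by 3.
Applying it to camera: c(cons)+3=f, a(vowel)+5=f, m(cons)+3=p, e(vowel)+5=j, r(cons)+3=u, a(vowel)+5=f.

ffpjuf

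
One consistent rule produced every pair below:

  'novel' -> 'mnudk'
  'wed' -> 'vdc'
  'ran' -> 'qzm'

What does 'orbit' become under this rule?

Compare letters: n→m is +25, o→n is +25, v→u is +25 — a constant shift. Each letter is shifted forward by 25 in the alphabet (a Caesar shift of +25).
On orbit: o+25=n, r+25=q, b+25=a, i+25=h, t+25=s.

nqahs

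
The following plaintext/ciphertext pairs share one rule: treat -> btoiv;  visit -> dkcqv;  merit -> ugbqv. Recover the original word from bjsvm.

Shifts by position in treat: pos 0: t→b (+8), pos 1: r→t (+2), pos 2: e→o (+10), pos 3: a→i (+8), pos 4: t→v (+2) — repeating every 3. It's a Vigenère-style cipher with numeric key [8,2,10]: position i shifts by key[i mod 3].
Reversing it on bjsvm: b−8=t, j−2=h, s−10=i, v−8=n, m−2=k.

think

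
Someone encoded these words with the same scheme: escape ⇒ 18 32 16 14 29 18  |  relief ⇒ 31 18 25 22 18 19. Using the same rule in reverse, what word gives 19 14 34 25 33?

fault

Each letter is replaced by its alphabet position (a=1..z=26) + 13.
Undoing it on 19 14 34 25 33: 19→(19−13)÷1=6=f, 14→(14−13)÷1=1=a, 34→(34−13)÷1=21=u, 25→(25−13)÷1=12=l, 33→(33−13)÷1=20=t.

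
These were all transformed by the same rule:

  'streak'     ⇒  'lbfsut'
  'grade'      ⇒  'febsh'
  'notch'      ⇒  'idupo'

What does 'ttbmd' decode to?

The output letters match the input read backwards, each shifted +1: streak reversed is kaerts. The word is reversed, then every letter is shifted forward by 1.
Reversing it on ttbmd: shift back: t−1=s, t−1=s, b−1=a, m−1=l, d−1=c → ssalc; then reverse → class.

class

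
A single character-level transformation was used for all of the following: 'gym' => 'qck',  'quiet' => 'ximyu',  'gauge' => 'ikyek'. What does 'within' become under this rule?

Two steps: reverse the string, then apply a Caesar shift of +4.
For within: reverse → nihtiw; then shift: n+4=r, i+4=m, h+4=l, t+4=x, i+4=m, w+4=a.

rmlxma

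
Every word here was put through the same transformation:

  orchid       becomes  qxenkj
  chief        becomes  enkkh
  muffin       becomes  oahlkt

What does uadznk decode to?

subtle

The shifts repeat in a cycle of length 2: positions 0,1,… shift by +2, +6, then the pattern repeats.
Decoding uadznk: u−2=s, a−6=u, d−2=b, z−6=t, n−2=l, k−6=e.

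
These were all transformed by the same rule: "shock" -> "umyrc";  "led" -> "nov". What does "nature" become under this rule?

The output letters match the input read backwards, each shifted +10: shock reversed is kcohs. Read the word backwards and shift each letter +10.
Applying it to nature: reverse → erutan; then shift: e+10=o, r+10=b, u+10=e, t+10=d, a+10=k, n+10=x.

obedkx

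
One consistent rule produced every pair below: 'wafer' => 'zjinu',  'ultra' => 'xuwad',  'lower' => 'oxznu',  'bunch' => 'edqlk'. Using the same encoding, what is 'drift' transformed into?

galow

Shifts by position in wafer: pos 0: w→z (+3), pos 1: a→j (+9), pos 2: f→i (+3), pos 3: e→n (+9) — repeating every 2. It's a Vigenère-style cipher with numeric key [3,9]: position i shifts by key[i mod 2].
For drift: d+3=g, r+9=a, i+3=l, f+9=o, t+3=w.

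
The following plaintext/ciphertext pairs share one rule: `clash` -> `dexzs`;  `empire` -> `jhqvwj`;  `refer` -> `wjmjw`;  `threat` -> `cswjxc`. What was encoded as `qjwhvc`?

permit

This is an affine cipher: with a=0,…,z=25, each position x becomes (3x+23) mod 26.
Undoing it on qjwhvc: q(16)→9·(16−23)≡15=p; j(9)→9·(9−23)≡4=e; w(22)→9·(22−23)≡17=r; h(7)→9·(7−23)≡12=m; v(21)→9·(21−23)≡8=i; c(2)→9·(2−23)≡19=t (all mod 26).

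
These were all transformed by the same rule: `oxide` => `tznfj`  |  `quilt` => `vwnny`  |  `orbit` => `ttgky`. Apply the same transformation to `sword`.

xytti

Shifts by position in oxide: pos 0: o→t (+5), pos 1: x→z (+2), pos 2: i→n (+5), pos 3: d→f (+2) — repeating every 2. A repeating key of period 2 is used — shifts +5, +2 over and over.
On sword: s+5=x, w+2=y, o+5=t, r+2=t, d+5=i.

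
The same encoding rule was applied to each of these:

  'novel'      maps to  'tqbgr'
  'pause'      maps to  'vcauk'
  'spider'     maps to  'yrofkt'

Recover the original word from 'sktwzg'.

minute

Shifts by position in novel: pos 0: n→t (+6), pos 1: o→q (+2), pos 2: v→b (+6), pos 3: e→g (+2) — repeating every 2. A repeating key of period 2 is used — shifts +6, +2 over and over.
Undoing it on sktwzg: s−6=m, k−2=i, t−6=n, w−2=u, z−6=t, g−2=e.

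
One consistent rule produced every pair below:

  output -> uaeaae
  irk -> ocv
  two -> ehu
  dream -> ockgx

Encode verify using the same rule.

The shift depends on letter class: consonant t→e is +11, but vowel o→u is +6. Vowels shift forward by 6 and consonants shift forward by 11.
For verify: v(cons)+11=g, e(vowel)+6=k, r(cons)+11=c, i(vowel)+6=o, f(cons)+11=q, y(cons)+11=j.

gkcoqj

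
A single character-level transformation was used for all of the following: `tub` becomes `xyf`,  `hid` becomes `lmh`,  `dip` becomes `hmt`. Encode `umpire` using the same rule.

yqtmvi

Compare letters: t→x is +4, u→y is +4, b→f is +4 — a constant shift. This is a Caesar cipher with shift 4.
Applying it to umpire: u+4=y, m+4=q, p+4=t, i+4=m, r+4=v, e+4=i.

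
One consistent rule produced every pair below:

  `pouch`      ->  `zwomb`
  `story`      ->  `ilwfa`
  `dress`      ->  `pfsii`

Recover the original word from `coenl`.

This is an affine cipher: with a=0,…,z=25, each position x becomes (3x+6) mod 26.
Reversing it on coenl: c(2)→9·(2−6)≡16=q; o(14)→9·(14−6)≡20=u; e(4)→9·(4−6)≡8=i; n(13)→9·(13−6)≡11=l; l(11)→9·(11−6)≡19=t (all mod 26).

quilt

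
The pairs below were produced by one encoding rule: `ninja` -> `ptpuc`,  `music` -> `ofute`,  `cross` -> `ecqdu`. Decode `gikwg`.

exile

Shifts by position in ninja: pos 0: n→p (+2), pos 1: i→t (+11), pos 2: n→p (+2), pos 3: j→u (+11) — repeating every 2. It's a Vigenère-style cipher with numeric key [2,11]: position i shifts by key[i mod 2].
Undoing it on gikwg: g−2=e, i−11=x, k−2=i, w−11=l, g−2=e.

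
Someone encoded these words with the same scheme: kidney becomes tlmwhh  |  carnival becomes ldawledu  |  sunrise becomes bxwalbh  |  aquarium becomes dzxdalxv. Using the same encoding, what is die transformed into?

mlh

The shift depends on letter class: consonant k→t is +9, but vowel i→l is +3. Two shifts are in play — +3 for a/e/i/o/u, +9 for every other letter.
On die: d(cons)+9=m, i(vowel)+3=l, e(vowel)+3=h.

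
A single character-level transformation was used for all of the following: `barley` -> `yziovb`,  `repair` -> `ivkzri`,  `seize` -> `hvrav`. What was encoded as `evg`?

vet

Each pair mirrors across the alphabet (b↔y, a↔z, r↔i): positions sum to 25. Each letter is replaced by its mirror in the alphabet: a↔z, b↔y, c↔x, and so on (the Atbash cipher).
Reversing it on evg: e↔v, v↔e, g↔t.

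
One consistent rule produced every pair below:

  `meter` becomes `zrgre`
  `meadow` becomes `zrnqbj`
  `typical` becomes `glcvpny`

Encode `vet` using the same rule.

irg

Compare letters: m→z is +13, e→r is +13, t→g is +13 — a constant shift. This is a Caesar cipher with shift 13.
For vet: v+13=i, e+13=r, t+13=g.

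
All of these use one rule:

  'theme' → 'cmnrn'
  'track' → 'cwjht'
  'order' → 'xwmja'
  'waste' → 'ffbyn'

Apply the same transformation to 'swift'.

Shifts by position in theme: pos 0: t→c (+9), pos 1: h→m (+5), pos 2: e→n (+9), pos 3: m→r (+5) — repeating every 2. It's a Vigenère-style cipher with numeric key [9,5]: position i shifts by key[i mod 2].
Applying it to swift: s+9=b, w+5=b, i+9=r, f+5=k, t+9=c.

bbrkc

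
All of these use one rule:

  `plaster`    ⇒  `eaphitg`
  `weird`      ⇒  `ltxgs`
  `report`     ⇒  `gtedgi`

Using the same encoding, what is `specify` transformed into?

hetrxun

Compare letters: p→e is +15, l→a is +15, a→p is +15 — a constant shift. This is a Caesar cipher with shift 15.
On specify: s+15=h, p+15=e, e+15=t, c+15=r, i+15=x, f+15=u, y+15=n.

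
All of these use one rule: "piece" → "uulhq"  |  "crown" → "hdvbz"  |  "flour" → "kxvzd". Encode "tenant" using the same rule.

yqufza

The shifts repeat in a cycle of length 3: positions 0,1,… shift by +5, +12, +7, then the pattern repeats.
For tenant: t+5=y, e+12=q, n+7=u, a+5=f, n+12=z, t+7=a.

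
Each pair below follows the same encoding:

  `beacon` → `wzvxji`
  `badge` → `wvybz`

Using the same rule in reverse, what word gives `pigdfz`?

Compare letters: b→w is +21, e→z is +21, a→v is +21 — a constant shift. This is a Caesar cipher with shift 21.
Reversing it on pigdfz: p−21=u, i−21=n, g−21=l, d−21=i, f−21=k, z−21=e.

unlike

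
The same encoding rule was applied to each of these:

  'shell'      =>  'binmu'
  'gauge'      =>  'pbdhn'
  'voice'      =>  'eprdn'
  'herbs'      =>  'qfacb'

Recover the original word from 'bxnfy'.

Shifts by position in shell: pos 0: s→b (+9), pos 1: h→i (+1), pos 2: e→n (+9), pos 3: l→m (+1) — repeating every 2. It's a Vigenère-style cipher with numeric key [9,1]: position i shifts by key[i mod 2].
Reversing it on bxnfy: b−9=s, x−1=w, n−9=e, f−1=e, y−9=p.

sweep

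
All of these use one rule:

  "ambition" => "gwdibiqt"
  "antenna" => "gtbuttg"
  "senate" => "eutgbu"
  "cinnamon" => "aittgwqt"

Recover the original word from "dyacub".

bucket

a(0)→g(6) and m(12)→w(22) fit y≡23x+6 (mod 26); the inverse of 23 mod 26 is 17. Treating letters as 0–25, the rule is x ↦ 23x + 6 (mod 26).
Reversing it on dyacub: d(3)→17·(3−6)≡1=b; y(24)→17·(24−6)≡20=u; a(0)→17·(0−6)≡2=c; c(2)→17·(2−6)≡10=k; u(20)→17·(20−6)≡4=e; b(1)→17·(1−6)≡19=t (all mod 26).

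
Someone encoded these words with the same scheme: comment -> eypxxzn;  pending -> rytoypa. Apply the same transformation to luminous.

dfzytxfw

Two steps: reverse the string, then apply a Caesar shift of +11.
Applying it to luminous: reverse → suonimul; then shift: s+11=d, u+11=f, o+11=z, n+11=y, i+11=t, m+11=x, u+11=f, l+11=w.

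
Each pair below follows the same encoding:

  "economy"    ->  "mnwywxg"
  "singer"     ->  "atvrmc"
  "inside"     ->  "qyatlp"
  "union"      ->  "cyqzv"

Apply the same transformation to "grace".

ocinm

Shifts by position in economy: pos 0: e→m (+8), pos 1: c→n (+11), pos 2: o→w (+8), pos 3: n→y (+11) — repeating every 2. The shifts repeat in a cycle of length 2: positions 0,1,… shift by +8, +11, then the pattern repeats.
Applying it to grace: g+8=o, r+11=c, a+8=i, c+11=n, e+8=m.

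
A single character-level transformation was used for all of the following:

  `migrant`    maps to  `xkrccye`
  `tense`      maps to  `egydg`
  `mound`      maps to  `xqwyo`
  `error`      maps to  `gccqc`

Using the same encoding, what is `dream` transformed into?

The shift depends on letter class: consonant m→x is +11, but vowel i→k is +2. The rule splits by letter class: vowels +2, consonants +11.
On dream: d(cons)+11=o, r(cons)+11=c, e(vowel)+2=g, a(vowel)+2=c, m(cons)+11=x.

ocgcx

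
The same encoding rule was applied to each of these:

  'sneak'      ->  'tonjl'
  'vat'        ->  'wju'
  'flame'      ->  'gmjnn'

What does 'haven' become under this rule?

ijwno

The shift depends on letter class: consonant s→t is +1, but vowel e→n is +9. The rule splits by letter class: vowels +9, consonants +1.
For haven: h(cons)+1=i, a(vowel)+9=j, v(cons)+1=w, e(vowel)+9=n, n(cons)+1=o.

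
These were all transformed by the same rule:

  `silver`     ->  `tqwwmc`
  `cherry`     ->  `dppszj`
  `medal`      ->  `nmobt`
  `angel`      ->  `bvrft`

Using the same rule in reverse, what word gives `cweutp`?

bottle

The shifts repeat in a cycle of length 3: positions 0,1,… shift by +1, +8, +11, then the pattern repeats.
Reversing it on cweutp: c−1=b, w−8=o, e−11=t, u−1=t, t−8=l, p−11=e.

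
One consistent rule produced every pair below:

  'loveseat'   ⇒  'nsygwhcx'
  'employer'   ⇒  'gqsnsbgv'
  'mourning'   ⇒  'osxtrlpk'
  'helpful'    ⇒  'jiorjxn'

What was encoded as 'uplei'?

slice

Shifts by position in loveseat: pos 0: l→n (+2), pos 1: o→s (+4), pos 2: v→y (+3), pos 3: e→g (+2), pos 4: s→w (+4), pos 5: e→h (+3) — repeating every 3. A repeating key of period 3 is used — shifts +2, +4, +3 over and over.
Undoing it on uplei: u−2=s, p−4=l, l−3=i, e−2=c, i−4=e.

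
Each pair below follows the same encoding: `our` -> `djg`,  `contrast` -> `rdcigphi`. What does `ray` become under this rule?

Compare letters: o→d is +15, u→j is +15, r→g is +15 — a constant shift. Every letter moves 15 places later in the alphabet, wrapping around z→a.
On ray: r+15=g, a+15=p, y+15=n.

gpn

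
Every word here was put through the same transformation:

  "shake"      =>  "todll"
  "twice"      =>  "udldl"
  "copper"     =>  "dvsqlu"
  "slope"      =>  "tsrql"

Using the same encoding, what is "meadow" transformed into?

Shifts by position in shake: pos 0: s→t (+1), pos 1: h→o (+7), pos 2: a→d (+3), pos 3: k→l (+1), pos 4: e→l (+7) — repeating every 3. The shifts repeat in a cycle of length 3: positions 0,1,… shift by +1, +7, +3, then the pattern repeats.
For meadow: m+1=n, e+7=l, a+3=d, d+1=e, o+7=v, w+3=z.

nldevz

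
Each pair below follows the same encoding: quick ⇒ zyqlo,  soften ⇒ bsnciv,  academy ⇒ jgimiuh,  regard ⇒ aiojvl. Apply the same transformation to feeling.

oimumvp

It's a Vigenère-style cipher with numeric key [9,4,8]: position i shifts by key[i mod 3].
On feeling: f+9=o, e+4=i, e+8=m, l+9=u, i+4=m, n+8=v, g+9=p.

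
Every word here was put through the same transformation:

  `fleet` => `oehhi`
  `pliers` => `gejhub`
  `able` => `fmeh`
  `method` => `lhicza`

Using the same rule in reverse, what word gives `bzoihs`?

soften

f(5)→o(14) and l(11)→e(4) fit y≡7x+5 (mod 26); the inverse of 7 mod 26 is 15. This is an affine cipher: with a=0,…,z=25, each position x becomes (7x+5) mod 26.
Undoing it on bzoihs: b(1)→15·(1−5)≡18=s; z(25)→15·(25−5)≡14=o; o(14)→15·(14−5)≡5=f; i(8)→15·(8−5)≡19=t; h(7)→15·(7−5)≡4=e; s(18)→15·(18−5)≡13=n (all mod 26).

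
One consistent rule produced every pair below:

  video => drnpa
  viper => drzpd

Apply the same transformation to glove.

ouygq

Letter i (0-indexed) is shifted by i+8, so successive shifts are 8, 9, 10, ….
Applying it to glove: g+8=o, l+9=u, o+10=y, v+11=g, e+12=q.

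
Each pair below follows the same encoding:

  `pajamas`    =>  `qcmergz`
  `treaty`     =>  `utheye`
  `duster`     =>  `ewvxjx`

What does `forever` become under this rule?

The shift increases by 1 at each position, starting from +1: 1, 2, 3, ….
On forever: f+1=g, o+2=q, r+3=u, e+4=i, v+5=a, e+6=k, r+7=y.

gquiaky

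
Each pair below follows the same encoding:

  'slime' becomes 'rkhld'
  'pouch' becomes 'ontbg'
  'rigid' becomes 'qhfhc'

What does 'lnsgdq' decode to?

Compare letters: s→r is +25, l→k is +25, i→h is +25 — a constant shift. It's a constant shift of +25 (ROT25).
Decoding lnsgdq: l−25=m, n−25=o, s−25=t, g−25=h, d−25=e, q−25=r.

mother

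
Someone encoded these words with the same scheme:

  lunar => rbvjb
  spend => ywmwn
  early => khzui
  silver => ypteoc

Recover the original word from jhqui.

In lunar: l→r is +6, u→b is +7, n→v is +8, a→j is +9 — the shift increases by 1 each position. Each letter shifts forward by (position + 6), i.e. 6, 7, 8, … — the shift grows by one for each successive letter.
Undoing it on jhqui: j−6=d, h−7=a, q−8=i, u−9=l, i−10=y.

daily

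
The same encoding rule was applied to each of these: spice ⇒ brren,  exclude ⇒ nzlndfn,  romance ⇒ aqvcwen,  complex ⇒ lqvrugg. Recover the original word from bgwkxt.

senior

Shifts by position in spice: pos 0: s→b (+9), pos 1: p→r (+2), pos 2: i→r (+9), pos 3: c→e (+2) — repeating every 2. The shifts repeat in a cycle of length 2: positions 0,1,… shift by +9, +2, then the pattern repeats.
Decoding bgwkxt: b−9=s, g−2=e, w−9=n, k−2=i, x−9=o, t−2=r.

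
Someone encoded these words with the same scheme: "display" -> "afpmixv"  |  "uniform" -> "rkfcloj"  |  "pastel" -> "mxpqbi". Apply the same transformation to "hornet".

elokbq

This is a Caesar cipher with shift 23.
Applying it to hornet: h+23=e, o+23=l, r+23=o, n+23=k, e+23=b, t+23=q.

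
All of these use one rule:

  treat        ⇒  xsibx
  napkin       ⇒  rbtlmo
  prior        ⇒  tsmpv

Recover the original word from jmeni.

flame

Shifts by position in treat: pos 0: t→x (+4), pos 1: r→s (+1), pos 2: e→i (+4), pos 3: a→b (+1) — repeating every 2. The shifts repeat in a cycle of length 2: positions 0,1,… shift by +4, +1, then the pattern repeats.
Reversing it on jmeni: j−4=f, m−1=l, e−4=a, n−1=m, i−4=e.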